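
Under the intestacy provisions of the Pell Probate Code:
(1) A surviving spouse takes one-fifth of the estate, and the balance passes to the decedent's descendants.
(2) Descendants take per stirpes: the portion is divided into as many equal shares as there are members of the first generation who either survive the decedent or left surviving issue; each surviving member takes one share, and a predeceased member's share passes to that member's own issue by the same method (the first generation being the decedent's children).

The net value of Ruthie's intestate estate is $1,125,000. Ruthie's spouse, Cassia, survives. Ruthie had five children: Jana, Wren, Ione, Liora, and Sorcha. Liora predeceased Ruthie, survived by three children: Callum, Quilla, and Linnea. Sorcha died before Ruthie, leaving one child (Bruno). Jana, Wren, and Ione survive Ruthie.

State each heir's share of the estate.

Cassia takes one-fifth of $1,125,000 = $225,000. The remaining $900,000 passes to the descendants.
The descendants' portion ($900,000) is divided into 5 shares of $180,000: Jana, Wren, and Ione each take $180,000; Liora's $180,000 share passes to Liora's issue; Sorcha's $180,000 share passes to Sorcha's issue.
Liora's share ($180,000) is divided into 3 shares of $60,000: Callum, Quilla, and Linnea each take $60,000.
Sorcha's share ($180,000) passes entirely to Bruno.

Cassia: $225,000; Jana: $180,000; Wren: $180,000; Ione: $180,000; Callum: $60,000; Quilla: $60,000; Linnea: $60,000; Bruno: $180,000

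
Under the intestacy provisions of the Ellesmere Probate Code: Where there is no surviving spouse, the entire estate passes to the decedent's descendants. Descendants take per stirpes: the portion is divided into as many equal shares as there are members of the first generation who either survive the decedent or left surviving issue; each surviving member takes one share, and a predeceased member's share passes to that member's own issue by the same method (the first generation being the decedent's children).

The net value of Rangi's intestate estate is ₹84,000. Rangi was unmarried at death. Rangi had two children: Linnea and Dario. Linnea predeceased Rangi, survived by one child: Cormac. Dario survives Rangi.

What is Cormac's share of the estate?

Cormac receives ₹42,000.

The entire ₹84,000 passes to the descendants.
That amount (₹84,000) is divided into 2 shares of ₹42,000: Dario takes ₹42,000; Linnea's ₹42,000 share passes to Linnea's issue.
Linnea's share (₹42,000) passes entirely to Cormac.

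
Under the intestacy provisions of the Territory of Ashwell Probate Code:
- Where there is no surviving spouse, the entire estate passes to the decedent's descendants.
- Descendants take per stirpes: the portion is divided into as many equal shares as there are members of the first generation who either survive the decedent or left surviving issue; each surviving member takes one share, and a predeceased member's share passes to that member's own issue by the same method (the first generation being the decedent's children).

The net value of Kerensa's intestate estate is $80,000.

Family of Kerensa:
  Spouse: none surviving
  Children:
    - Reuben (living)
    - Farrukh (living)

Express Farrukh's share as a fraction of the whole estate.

The entire $80,000 passes to the descendants.
That amount ($80,000) is divided into 2 shares of $40,000: Reuben and Farrukh each take $40,000.

Farrukh receives 1/2 of the estate.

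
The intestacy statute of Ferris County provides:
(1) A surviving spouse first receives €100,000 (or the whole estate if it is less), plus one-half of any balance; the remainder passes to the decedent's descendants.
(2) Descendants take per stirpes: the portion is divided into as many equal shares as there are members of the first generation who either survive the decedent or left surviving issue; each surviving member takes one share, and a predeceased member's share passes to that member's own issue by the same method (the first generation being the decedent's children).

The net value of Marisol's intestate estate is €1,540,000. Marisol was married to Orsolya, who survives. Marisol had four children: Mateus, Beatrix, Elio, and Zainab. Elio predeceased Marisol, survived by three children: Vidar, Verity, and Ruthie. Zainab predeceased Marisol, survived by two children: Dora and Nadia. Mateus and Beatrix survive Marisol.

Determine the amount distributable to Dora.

Orsolya first takes €100,000, leaving a balance of €1,440,000. Orsolya then takes one-half of the balance (€720,000), for a total of €820,000. The remaining €720,000 passes to the descendants.
The descendants' portion (€720,000) is divided into 4 shares of €180,000: Mateus and Beatrix each take €180,000; Elio's €180,000 share passes to Elio's issue; Zainab's €180,000 share passes to Zainab's issue.
Elio's share (€180,000) is divided into 3 shares of €60,000: Vidar, Verity, and Ruthie each take €60,000.
Zainab's share (€180,000) is divided into 2 shares of €90,000: Dora and Nadia each take €90,000.

Dora receives €90,000.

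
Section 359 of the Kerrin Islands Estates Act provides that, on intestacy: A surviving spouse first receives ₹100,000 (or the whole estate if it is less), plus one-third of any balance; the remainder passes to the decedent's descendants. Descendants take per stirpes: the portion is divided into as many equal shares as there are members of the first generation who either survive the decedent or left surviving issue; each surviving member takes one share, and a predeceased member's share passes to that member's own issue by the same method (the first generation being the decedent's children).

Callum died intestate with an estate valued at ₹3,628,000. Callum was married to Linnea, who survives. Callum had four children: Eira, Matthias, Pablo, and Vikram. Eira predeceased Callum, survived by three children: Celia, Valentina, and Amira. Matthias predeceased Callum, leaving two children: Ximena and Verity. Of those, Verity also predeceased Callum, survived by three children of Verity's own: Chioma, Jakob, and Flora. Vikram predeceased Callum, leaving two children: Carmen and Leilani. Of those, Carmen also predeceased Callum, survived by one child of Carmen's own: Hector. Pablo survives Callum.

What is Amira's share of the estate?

Amira receives ₹196,000.

Linnea first takes ₹100,000, leaving a balance of ₹3,528,000. Linnea then takes one-third of the balance (₹1,176,000), for a total of ₹1,276,000. The remaining ₹2,352,000 passes to the descendants.
The descendants' portion (₹2,352,000) is divided into 4 shares of ₹588,000: Pablo takes ₹588,000; Eira's ₹588,000 share passes to Eira's issue; Matthias's ₹588,000 share passes to Matthias's issue; Vikram's ₹588,000 share passes to Vikram's issue.
Eira's share (₹588,000) is divided into 3 shares of ₹196,000: Celia, Valentina, and Amira each take ₹196,000.
Matthias's share (₹588,000) is divided into 2 shares of ₹294,000: Ximena takes ₹294,000; Verity's ₹294,000 share passes to Verity's issue.
Verity's share (₹294,000) is divided into 3 shares of ₹98,000: Chioma, Jakob, and Flora each take ₹98,000.
Vikram's share (₹588,000) is divided into 2 shares of ₹294,000: Leilani takes ₹294,000; Carmen's ₹294,000 share passes to Carmen's issue.
Carmen's share (₹294,000) passes entirely to Hector.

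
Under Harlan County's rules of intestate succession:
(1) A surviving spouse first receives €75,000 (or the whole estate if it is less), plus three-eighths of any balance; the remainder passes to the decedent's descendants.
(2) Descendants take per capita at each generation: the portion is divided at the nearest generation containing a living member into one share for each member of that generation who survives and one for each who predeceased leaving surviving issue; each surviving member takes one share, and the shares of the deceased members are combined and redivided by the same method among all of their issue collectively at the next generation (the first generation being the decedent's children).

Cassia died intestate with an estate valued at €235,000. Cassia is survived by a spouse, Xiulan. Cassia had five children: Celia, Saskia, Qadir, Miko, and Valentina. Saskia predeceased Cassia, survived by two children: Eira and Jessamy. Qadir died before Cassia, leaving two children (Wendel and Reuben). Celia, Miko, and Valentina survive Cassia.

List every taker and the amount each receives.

Xiulan first takes €75,000, leaving a balance of €160,000. Xiulan then takes three-eighths of the balance (€60,000), for a total of €135,000. The remaining €100,000 passes to the descendants.
The descendants' portion (€100,000) is divided at the children's generation into 5 shares of €20,000. Celia, Miko, and Valentina each take €20,000. The 2 shares of the deceased (Saskia and Qadir) are combined into a pool of €40,000.
That pool (€40,000) is divided at the grandchildren's generation equally among Eira, Jessamy, Wendel, and Reuben: €10,000 each.

Xiulan: €135,000; Celia: €20,000; Eira: €10,000; Jessamy: €10,000; Wendel: €10,000; Reuben: €10,000; Miko: €20,000; Valentina: €20,000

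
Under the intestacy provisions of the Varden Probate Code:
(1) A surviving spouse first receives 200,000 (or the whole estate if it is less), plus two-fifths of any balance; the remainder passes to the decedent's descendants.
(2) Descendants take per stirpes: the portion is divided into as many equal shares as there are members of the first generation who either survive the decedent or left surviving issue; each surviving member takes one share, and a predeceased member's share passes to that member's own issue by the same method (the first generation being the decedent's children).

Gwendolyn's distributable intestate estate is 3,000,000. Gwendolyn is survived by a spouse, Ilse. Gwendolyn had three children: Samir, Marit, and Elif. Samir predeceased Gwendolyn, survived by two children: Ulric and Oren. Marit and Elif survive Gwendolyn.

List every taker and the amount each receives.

Ilse: 1,320,000; Ulric: 280,000; Oren: 280,000; Marit: 560,000; Elif: 560,000

Ilse first takes 200,000, leaving a balance of 2,800,000. Ilse then takes two-fifths of the balance (1,120,000), for a total of 1,320,000. The remaining 1,680,000 passes to the descendants.
The descendants' portion (1,680,000) is divided into 3 shares of 560,000: Marit and Elif each take 560,000; Samir's 560,000 share passes to Samir's issue.
Samir's share (560,000) is divided into 2 shares of 280,000: Ulric and Oren each take 280,000.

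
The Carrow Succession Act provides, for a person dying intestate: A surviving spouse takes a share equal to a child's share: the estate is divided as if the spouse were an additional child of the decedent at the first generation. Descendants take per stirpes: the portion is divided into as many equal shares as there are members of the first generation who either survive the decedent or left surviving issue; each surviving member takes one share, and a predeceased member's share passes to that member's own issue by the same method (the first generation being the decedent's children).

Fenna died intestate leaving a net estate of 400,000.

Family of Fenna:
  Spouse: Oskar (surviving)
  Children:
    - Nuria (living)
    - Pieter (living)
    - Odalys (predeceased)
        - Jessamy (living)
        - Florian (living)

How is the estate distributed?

Oskar: 100,000; Nuria: 100,000; Pieter: 100,000; Jessamy: 50,000; Florian: 50,000

The spouse counts as an additional share at the children's level, so there are 4 primary shares of 100,000. Oskar takes one such share (100,000).
The children's combined portion (300,000) is divided into 3 shares of 100,000: Nuria and Pieter each take 100,000; Odalys's 100,000 share passes to Odalys's issue.
Odalys's share (100,000) is divided into 2 shares of 50,000: Jessamy and Florian each take 50,000.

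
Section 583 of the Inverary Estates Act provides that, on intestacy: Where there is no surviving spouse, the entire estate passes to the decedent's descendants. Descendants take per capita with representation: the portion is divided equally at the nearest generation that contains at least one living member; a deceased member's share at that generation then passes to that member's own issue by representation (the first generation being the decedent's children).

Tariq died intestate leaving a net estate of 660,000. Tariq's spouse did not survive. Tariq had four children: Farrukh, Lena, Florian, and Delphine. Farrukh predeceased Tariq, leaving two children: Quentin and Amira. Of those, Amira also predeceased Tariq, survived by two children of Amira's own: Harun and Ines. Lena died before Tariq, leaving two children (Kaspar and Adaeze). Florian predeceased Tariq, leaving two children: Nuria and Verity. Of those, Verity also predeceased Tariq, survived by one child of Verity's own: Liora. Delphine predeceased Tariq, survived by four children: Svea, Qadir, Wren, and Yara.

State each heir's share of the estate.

The entire 660,000 passes to the descendants.
No child survives, so the initial division is made at the grandchildren's generation.
That amount (660,000) is divided into 10 shares of 66,000: Quentin, Kaspar, Adaeze, Nuria, Svea, Qadir, Wren, and Yara each take 66,000; Amira's 66,000 share passes to Amira's issue; Verity's 66,000 share passes to Verity's issue.
Amira's share (66,000) is divided into 2 shares of 33,000: Harun and Ines each take 33,000.
Verity's share (66,000) passes entirely to Liora.

Quentin: 66,000; Harun: 33,000; Ines: 33,000; Kaspar: 66,000; Adaeze: 66,000; Nuria: 66,000; Liora: 66,000; Svea: 66,000; Qadir: 66,000; Wren: 66,000; Yara: 66,000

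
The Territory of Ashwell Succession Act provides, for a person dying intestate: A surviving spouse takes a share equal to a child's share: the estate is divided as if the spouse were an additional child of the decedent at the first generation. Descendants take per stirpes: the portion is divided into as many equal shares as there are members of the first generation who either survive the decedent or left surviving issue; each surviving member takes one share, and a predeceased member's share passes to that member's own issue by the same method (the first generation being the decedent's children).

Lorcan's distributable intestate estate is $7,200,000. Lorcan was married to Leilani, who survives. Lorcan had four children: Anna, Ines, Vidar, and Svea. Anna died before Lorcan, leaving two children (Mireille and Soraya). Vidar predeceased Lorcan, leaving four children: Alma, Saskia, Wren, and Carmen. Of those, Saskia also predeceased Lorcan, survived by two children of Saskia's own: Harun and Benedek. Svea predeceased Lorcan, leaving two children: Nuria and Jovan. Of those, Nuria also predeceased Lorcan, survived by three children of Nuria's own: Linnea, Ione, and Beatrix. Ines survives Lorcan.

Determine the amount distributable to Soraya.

The spouse counts as an additional share at the children's level, so there are 5 primary shares of $1,440,000. Leilani takes one such share ($1,440,000).
The children's combined portion ($5,760,000) is divided into 4 shares of $1,440,000: Ines takes $1,440,000; Anna's $1,440,000 share passes to Anna's issue; Vidar's $1,440,000 share passes to Vidar's issue; Svea's $1,440,000 share passes to Svea's issue.
Anna's share ($1,440,000) is divided into 2 shares of $720,000: Mireille and Soraya each take $720,000.
Vidar's share ($1,440,000) is divided into 4 shares of $360,000: Alma, Wren, and Carmen each take $360,000; Saskia's $360,000 share passes to Saskia's issue.
Saskia's share ($360,000) is divided into 2 shares of $180,000: Harun and Benedek each take $180,000.
Svea's share ($1,440,000) is divided into 2 shares of $720,000: Jovan takes $720,000; Nuria's $720,000 share passes to Nuria's issue.
Nuria's share ($720,000) is divided into 3 shares of $240,000: Linnea, Ione, and Beatrix each take $240,000.

Soraya receives $720,000.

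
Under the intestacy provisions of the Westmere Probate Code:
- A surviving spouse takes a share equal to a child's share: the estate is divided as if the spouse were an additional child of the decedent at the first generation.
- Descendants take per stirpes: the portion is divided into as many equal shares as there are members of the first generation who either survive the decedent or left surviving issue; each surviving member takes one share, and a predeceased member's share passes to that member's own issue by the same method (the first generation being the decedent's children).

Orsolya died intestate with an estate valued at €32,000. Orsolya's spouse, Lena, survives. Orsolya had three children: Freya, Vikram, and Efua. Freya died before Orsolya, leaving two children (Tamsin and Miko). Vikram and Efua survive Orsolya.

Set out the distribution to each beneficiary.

The spouse counts as an additional share at the children's level, so there are 4 primary shares of €8,000. Lena takes one such share (€8,000).
The children's combined portion (€24,000) is divided into 3 shares of €8,000: Vikram and Efua each take €8,000; Freya's €8,000 share passes to Freya's issue.
Freya's share (€8,000) is divided into 2 shares of €4,000: Tamsin and Miko each take €4,000.

Lena: €8,000; Tamsin: €4,000; Miko: €4,000; Vikram: €8,000; Efua: €8,000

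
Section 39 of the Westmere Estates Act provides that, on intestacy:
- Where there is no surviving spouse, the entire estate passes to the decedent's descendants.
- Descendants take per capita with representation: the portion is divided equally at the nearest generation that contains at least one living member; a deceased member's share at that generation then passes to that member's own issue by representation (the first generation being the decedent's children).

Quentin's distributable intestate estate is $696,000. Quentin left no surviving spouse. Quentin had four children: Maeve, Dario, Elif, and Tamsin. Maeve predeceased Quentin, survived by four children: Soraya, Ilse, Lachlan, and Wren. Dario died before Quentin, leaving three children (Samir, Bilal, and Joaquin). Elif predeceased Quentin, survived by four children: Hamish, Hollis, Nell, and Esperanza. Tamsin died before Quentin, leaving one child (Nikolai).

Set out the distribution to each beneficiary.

Soraya: $58,000; Ilse: $58,000; Lachlan: $58,000; Wren: $58,000; Samir: $58,000; Bilal: $58,000; Joaquin: $58,000; Hamish: $58,000; Hollis: $58,000; Nell: $58,000; Esperanza: $58,000; Nikolai: $58,000

The entire $696,000 passes to the descendants.
No child survives, so the initial division is made at the grandchildren's generation.
That amount ($696,000) is divided into 12 shares of $58,000: Soraya, Ilse, Lachlan, Wren, Samir, Bilal, Joaquin, Hamish, Hollis, Nell, Esperanza, and Nikolai each take $58,000.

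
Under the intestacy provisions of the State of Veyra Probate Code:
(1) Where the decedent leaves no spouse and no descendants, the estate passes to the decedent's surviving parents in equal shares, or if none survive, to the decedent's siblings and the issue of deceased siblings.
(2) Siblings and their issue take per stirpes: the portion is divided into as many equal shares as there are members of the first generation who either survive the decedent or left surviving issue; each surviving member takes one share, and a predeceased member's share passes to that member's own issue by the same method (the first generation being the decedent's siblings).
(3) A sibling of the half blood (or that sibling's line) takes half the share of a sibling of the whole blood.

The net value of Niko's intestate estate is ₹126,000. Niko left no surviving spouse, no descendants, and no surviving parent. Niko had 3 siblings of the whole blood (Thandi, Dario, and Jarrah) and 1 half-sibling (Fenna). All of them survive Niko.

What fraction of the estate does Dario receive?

Dario receives 2/7 of the estate.

The entire ₹126,000 passes to the siblings and their issue.
Counting each half-blood sibling's line as half a unit, there are 7/2 units in ₹126,000, so one unit is ₹36,000. Whole-blood lines (Thandi, Dario, and Jarrah) take ₹36,000 each; half-blood lines (Fenna) take ₹18,000 each.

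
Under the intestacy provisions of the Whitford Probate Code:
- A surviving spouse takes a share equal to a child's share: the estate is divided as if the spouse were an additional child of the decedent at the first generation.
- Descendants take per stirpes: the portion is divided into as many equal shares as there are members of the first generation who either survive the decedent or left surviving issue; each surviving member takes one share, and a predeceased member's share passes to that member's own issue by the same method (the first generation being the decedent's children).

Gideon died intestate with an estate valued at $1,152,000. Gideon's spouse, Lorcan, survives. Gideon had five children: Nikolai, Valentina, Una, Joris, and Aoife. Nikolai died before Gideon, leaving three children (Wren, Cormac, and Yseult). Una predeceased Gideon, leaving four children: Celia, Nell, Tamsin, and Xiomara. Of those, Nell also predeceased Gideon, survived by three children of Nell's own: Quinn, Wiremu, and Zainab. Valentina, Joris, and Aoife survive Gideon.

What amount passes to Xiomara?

Xiomara receives $48,000.

The spouse counts as an additional share at the children's level, so there are 6 primary shares of $192,000. Lorcan takes one such share ($192,000).
The children's combined portion ($960,000) is divided into 5 shares of $192,000: Valentina, Joris, and Aoife each take $192,000; Nikolai's $192,000 share passes to Nikolai's issue; Una's $192,000 share passes to Una's issue.
Nikolai's share ($192,000) is divided into 3 shares of $64,000: Wren, Cormac, and Yseult each take $64,000.
Una's share ($192,000) is divided into 4 shares of $48,000: Celia, Tamsin, and Xiomara each take $48,000; Nell's $48,000 share passes to Nell's issue.
Nell's share ($48,000) is divided into 3 shares of $16,000: Quinn, Wiremu, and Zainab each take $16,000.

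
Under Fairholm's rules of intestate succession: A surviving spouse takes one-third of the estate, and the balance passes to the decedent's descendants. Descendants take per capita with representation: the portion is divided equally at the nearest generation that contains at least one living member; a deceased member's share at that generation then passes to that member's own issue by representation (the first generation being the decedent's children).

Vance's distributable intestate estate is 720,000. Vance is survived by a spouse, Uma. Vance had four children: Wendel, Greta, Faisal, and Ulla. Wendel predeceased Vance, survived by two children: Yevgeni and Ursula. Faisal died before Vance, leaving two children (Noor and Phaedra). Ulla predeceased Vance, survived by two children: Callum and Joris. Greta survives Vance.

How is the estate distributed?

Uma takes one-third of 720,000 = 240,000. The remaining 480,000 passes to the descendants.
The descendants' portion (480,000) is divided into 4 shares of 120,000: Greta takes 120,000; Wendel's 120,000 share passes to Wendel's issue; Faisal's 120,000 share passes to Faisal's issue; Ulla's 120,000 share passes to Ulla's issue.
Wendel's share (120,000) is divided into 2 shares of 60,000: Yevgeni and Ursula each take 60,000.
Faisal's share (120,000) is divided into 2 shares of 60,000: Noor and Phaedra each take 60,000.
Ulla's share (120,000) is divided into 2 shares of 60,000: Callum and Joris each take 60,000.

Uma: 240,000; Yevgeni: 60,000; Ursula: 60,000; Greta: 120,000; Noor: 60,000; Phaedra: 60,000; Callum: 60,000; Joris: 60,000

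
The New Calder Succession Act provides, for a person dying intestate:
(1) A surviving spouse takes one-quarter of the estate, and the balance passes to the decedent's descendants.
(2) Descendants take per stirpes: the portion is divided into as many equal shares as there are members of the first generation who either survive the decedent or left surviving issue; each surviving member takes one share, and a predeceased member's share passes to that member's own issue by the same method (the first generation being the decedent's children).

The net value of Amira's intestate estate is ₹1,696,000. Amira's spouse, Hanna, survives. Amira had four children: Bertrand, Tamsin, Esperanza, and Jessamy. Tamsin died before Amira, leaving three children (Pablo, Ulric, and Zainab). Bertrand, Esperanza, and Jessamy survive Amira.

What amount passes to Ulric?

Hanna takes one-quarter of ₹1,696,000 = ₹424,000. The remaining ₹1,272,000 passes to the descendants.
The descendants' portion (₹1,272,000) is divided into 4 shares of ₹318,000: Bertrand, Esperanza, and Jessamy each take ₹318,000; Tamsin's ₹318,000 share passes to Tamsin's issue.
Tamsin's share (₹318,000) is divided into 3 shares of ₹106,000: Pablo, Ulric, and Zainab each take ₹106,000.

Ulric receives ₹106,000.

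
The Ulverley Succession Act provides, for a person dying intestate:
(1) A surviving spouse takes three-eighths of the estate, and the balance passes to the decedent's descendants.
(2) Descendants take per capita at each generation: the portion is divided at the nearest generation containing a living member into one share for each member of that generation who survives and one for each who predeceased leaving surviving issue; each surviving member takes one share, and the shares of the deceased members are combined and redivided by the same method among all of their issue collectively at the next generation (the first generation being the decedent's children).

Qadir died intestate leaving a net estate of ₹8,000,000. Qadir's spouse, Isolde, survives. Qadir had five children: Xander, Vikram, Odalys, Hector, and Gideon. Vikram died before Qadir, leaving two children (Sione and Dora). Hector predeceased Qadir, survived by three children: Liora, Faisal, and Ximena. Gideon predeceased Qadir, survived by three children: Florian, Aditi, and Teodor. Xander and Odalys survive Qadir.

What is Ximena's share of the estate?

Ximena receives ₹375,000.

Isolde takes three-eighths of ₹8,000,000 = ₹3,000,000. The remaining ₹5,000,000 passes to the descendants.
The descendants' portion (₹5,000,000) is divided at the children's generation into 5 shares of ₹1,000,000. Xander and Odalys each take ₹1,000,000. The 3 shares of the deceased (Vikram, Hector, and Gideon) are combined into a pool of ₹3,000,000.
That pool (₹3,000,000) is divided at the grandchildren's generation equally among Sione, Dora, Liora, Faisal, Ximena, Florian, Aditi, and Teodor: ₹375,000 each.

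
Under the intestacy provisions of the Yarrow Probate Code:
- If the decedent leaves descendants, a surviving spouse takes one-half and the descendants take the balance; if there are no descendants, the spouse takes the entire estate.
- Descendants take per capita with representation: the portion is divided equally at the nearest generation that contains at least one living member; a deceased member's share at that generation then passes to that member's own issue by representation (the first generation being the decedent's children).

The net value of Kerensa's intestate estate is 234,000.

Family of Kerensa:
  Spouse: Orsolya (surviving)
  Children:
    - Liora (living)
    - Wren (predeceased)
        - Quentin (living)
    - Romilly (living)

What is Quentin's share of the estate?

Orsolya takes one-half of 234,000 = 117,000. The remaining 117,000 passes to the descendants.
The descendants' portion (117,000) is divided into 3 shares of 39,000: Liora and Romilly each take 39,000; Wren's 39,000 share passes to Wren's issue.
Wren's share (39,000) passes entirely to Quentin.

Quentin receives 39,000.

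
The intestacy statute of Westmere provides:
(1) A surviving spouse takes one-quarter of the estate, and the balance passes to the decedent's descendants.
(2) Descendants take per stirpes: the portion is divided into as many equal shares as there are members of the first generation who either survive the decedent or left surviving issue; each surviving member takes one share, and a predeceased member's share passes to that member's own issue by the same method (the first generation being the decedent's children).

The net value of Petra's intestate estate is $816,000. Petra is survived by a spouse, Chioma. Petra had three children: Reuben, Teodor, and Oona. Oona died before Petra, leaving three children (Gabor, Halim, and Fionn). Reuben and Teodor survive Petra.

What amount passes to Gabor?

Gabor receives $68,000.

Chioma takes one-quarter of $816,000 = $204,000. The remaining $612,000 passes to the descendants.
The descendants' portion ($612,000) is divided into 3 shares of $204,000: Reuben and Teodor each take $204,000; Oona's $204,000 share passes to Oona's issue.
Oona's share ($204,000) is divided into 3 shares of $68,000: Gabor, Halim, and Fionn each take $68,000.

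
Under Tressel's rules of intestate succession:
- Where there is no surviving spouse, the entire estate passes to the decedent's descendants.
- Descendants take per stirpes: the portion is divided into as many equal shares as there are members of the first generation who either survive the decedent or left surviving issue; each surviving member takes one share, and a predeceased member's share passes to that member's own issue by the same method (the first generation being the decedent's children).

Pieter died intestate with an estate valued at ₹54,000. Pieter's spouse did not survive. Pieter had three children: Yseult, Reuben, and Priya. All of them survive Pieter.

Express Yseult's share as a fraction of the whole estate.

Yseult receives 1/3 of the estate.

The entire ₹54,000 passes to the descendants.
That amount (₹54,000) is divided into 3 shares of ₹18,000: Yseult, Reuben, and Priya each take ₹18,000.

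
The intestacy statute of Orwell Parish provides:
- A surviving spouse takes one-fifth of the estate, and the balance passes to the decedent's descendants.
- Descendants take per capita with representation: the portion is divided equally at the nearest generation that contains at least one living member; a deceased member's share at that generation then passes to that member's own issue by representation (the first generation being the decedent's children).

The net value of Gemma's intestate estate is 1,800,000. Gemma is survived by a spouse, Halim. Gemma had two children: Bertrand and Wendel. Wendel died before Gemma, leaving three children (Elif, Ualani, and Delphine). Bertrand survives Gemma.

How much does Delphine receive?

Halim takes one-fifth of 1,800,000 = 360,000. The remaining 1,440,000 passes to the descendants.
The descendants' portion (1,440,000) is divided into 2 shares of 720,000: Bertrand takes 720,000; Wendel's 720,000 share passes to Wendel's issue.
Wendel's share (720,000) is divided into 3 shares of 240,000: Elif, Ualani, and Delphine each take 240,000.

Delphine receives 240,000.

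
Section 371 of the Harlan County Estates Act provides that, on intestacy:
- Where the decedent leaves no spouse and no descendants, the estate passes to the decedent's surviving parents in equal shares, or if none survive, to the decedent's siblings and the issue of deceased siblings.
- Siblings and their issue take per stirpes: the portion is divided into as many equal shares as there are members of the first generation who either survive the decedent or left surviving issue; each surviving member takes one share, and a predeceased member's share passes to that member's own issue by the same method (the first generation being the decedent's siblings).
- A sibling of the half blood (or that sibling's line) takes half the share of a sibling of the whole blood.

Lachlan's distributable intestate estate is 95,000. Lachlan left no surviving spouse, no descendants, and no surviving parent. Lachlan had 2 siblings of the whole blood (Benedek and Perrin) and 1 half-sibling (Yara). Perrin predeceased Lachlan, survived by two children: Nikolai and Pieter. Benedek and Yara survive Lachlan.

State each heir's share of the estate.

Benedek: 38,000; Nikolai: 19,000; Pieter: 19,000; Yara: 19,000

The entire 95,000 passes to the siblings and their issue.
Counting each half-blood sibling's line as half a unit, there are 5/2 units in 95,000, so one unit is 38,000. Whole-blood lines (Benedek and Perrin) take 38,000 each; half-blood lines (Yara) take 19,000 each.
Perrin's share (38,000) is divided into 2 shares of 19,000: Nikolai and Pieter each take 19,000.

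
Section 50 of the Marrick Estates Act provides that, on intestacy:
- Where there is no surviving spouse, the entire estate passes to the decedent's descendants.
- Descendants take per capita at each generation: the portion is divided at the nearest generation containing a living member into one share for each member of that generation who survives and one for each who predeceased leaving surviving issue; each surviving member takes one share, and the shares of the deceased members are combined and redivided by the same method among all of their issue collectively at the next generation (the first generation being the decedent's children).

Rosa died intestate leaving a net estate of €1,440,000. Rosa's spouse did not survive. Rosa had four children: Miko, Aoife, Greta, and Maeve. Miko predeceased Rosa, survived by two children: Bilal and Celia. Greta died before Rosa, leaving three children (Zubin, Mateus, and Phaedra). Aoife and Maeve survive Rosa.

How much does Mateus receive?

The entire €1,440,000 passes to the descendants.
That amount (€1,440,000) is divided at the children's generation into 4 shares of €360,000. Aoife and Maeve each take €360,000. The 2 shares of the deceased (Miko and Greta) are combined into a pool of €720,000.
That pool (€720,000) is divided at the grandchildren's generation equally among Bilal, Celia, Zubin, Mateus, and Phaedra: €144,000 each.

Mateus receives €144,000.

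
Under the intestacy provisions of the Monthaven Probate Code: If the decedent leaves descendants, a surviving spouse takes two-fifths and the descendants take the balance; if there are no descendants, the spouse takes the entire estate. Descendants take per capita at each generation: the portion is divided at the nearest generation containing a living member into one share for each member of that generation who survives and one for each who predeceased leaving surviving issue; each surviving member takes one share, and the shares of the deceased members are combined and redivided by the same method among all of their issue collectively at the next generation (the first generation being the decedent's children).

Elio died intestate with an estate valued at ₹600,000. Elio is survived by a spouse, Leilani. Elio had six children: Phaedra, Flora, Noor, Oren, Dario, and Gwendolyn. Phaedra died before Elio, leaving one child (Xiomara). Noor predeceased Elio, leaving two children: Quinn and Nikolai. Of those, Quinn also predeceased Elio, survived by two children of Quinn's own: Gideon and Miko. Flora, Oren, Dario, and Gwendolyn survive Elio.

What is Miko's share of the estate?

Leilani takes two-fifths of ₹600,000 = ₹240,000. The remaining ₹360,000 passes to the descendants.
The descendants' portion (₹360,000) is divided at the children's generation into 6 shares of ₹60,000. Flora, Oren, Dario, and Gwendolyn each take ₹60,000. The 2 shares of the deceased (Phaedra and Noor) are combined into a pool of ₹120,000.
That pool (₹120,000) is divided at the grandchildren's generation into 3 shares of ₹40,000. Xiomara and Nikolai each take ₹40,000. The remaining share for the deceased Quinn (₹40,000) is carried to the next generation.
That pool (₹40,000) is divided at the great-grandchildren's generation equally among Gideon and Miko: ₹20,000 each.

Miko receives ₹20,000.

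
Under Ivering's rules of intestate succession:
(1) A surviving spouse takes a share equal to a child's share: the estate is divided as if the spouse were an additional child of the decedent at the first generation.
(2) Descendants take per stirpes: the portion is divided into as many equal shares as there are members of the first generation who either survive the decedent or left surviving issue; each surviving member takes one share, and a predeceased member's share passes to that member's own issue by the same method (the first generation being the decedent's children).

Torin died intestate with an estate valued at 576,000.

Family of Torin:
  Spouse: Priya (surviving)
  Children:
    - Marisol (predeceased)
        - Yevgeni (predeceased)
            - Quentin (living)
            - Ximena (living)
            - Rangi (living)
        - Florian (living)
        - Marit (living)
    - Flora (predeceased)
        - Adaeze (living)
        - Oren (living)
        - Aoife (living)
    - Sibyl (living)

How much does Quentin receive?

Quentin receives 16,000.

The spouse counts as an additional share at the children's level, so there are 4 primary shares of 144,000. Priya takes one such share (144,000).
The children's combined portion (432,000) is divided into 3 shares of 144,000: Sibyl takes 144,000; Marisol's 144,000 share passes to Marisol's issue; Flora's 144,000 share passes to Flora's issue.
Marisol's share (144,000) is divided into 3 shares of 48,000: Florian and Marit each take 48,000; Yevgeni's 48,000 share passes to Yevgeni's issue.
Yevgeni's share (48,000) is divided into 3 shares of 16,000: Quentin, Ximena, and Rangi each take 16,000.
Flora's share (144,000) is divided into 3 shares of 48,000: Adaeze, Oren, and Aoife each take 48,000.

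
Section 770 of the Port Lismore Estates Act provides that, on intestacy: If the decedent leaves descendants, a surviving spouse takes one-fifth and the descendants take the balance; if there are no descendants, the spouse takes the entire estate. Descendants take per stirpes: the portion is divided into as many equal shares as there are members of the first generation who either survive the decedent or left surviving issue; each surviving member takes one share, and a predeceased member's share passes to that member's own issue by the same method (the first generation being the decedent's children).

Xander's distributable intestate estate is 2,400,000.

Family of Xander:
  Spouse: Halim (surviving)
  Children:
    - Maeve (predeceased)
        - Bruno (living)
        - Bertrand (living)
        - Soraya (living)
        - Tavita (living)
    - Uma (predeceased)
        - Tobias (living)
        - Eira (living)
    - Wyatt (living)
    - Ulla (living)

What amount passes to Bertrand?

Halim takes one-fifth of 2,400,000 = 480,000. The remaining 1,920,000 passes to the descendants.
The descendants' portion (1,920,000) is divided into 4 shares of 480,000: Wyatt and Ulla each take 480,000; Maeve's 480,000 share passes to Maeve's issue; Uma's 480,000 share passes to Uma's issue.
Maeve's share (480,000) is divided into 4 shares of 120,000: Bruno, Bertrand, Soraya, and Tavita each take 120,000.
Uma's share (480,000) is divided into 2 shares of 240,000: Tobias and Eira each take 240,000.

Bertrand receives 120,000.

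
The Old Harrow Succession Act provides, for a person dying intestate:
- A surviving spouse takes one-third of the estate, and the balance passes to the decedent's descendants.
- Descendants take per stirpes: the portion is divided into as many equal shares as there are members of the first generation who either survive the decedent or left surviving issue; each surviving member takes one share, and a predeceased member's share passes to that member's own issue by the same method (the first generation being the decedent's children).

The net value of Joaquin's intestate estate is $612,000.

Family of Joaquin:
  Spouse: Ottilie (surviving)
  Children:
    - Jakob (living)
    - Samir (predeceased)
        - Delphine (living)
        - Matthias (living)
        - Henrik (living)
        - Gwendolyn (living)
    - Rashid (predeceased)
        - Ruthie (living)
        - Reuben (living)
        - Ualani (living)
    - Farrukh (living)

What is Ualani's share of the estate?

Ottilie takes one-third of $612,000 = $204,000. The remaining $408,000 passes to the descendants.
The descendants' portion ($408,000) is divided into 4 shares of $102,000: Jakob and Farrukh each take $102,000; Samir's $102,000 share passes to Samir's issue; Rashid's $102,000 share passes to Rashid's issue.
Samir's share ($102,000) is divided into 4 shares of $25,500: Delphine, Matthias, Henrik, and Gwendolyn each take $25,500.
Rashid's share ($102,000) is divided into 3 shares of $34,000: Ruthie, Reuben, and Ualani each take $34,000.

Ualani receives $34,000.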